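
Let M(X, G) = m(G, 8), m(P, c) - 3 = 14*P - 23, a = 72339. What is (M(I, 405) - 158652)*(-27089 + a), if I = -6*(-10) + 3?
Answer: -6923340500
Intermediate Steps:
I = 63 (I = 60 + 3 = 63)
m(P, c) = -20 + 14*P (m(P, c) = 3 + (14*P - 23) = 3 + (-23 + 14*P) = -20 + 14*P)
M(X, G) = -20 + 14*G
(M(I, 405) - 158652)*(-27089 + a) = ((-20 + 14*405) - 158652)*(-27089 + 72339) = ((-20 + 5670) - 158652)*45250 = (5650 - 158652)*45250 = -153002*45250 = -6923340500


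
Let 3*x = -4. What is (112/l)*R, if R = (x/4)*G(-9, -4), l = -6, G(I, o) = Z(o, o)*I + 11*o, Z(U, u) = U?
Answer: -448/9 ≈ -49.778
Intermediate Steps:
x = -4/3 (x = (⅓)*(-4) = -4/3 ≈ -1.3333)
G(I, o) = 11*o + I*o (G(I, o) = o*I + 11*o = I*o + 11*o = 11*o + I*o)
R = 8/3 (R = (-4/3/4)*(-4*(11 - 9)) = (-4/3*¼)*(-4*2) = -⅓*(-8) = 8/3 ≈ 2.6667)
(112/l)*R = (112/(-6))*(8/3) = (112*(-⅙))*(8/3) = -56/3*8/3 = -448/9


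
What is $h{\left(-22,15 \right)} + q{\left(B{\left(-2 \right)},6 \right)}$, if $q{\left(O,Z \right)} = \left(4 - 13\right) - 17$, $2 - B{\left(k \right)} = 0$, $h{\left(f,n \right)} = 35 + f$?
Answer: $-13$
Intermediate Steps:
$B{\left(k \right)} = 2$ ($B{\left(k \right)} = 2 - 0 = 2 + 0 = 2$)
$q{\left(O,Z \right)} = -26$ ($q{\left(O,Z \right)} = -9 - 17 = -26$)
$h{\left(-22,15 \right)} + q{\left(B{\left(-2 \right)},6 \right)} = \left(35 - 22\right) - 26 = 13 - 26 = -13$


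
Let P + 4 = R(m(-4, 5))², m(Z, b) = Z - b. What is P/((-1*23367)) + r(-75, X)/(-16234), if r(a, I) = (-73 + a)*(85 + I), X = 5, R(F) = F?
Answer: 154999211/189669939 ≈ 0.81720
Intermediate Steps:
P = 77 (P = -4 + (-4 - 1*5)² = -4 + (-4 - 5)² = -4 + (-9)² = -4 + 81 = 77)
P/((-1*23367)) + r(-75, X)/(-16234) = 77/((-1*23367)) + (-6205 - 73*5 + 85*(-75) + 5*(-75))/(-16234) = 77/(-23367) + (-6205 - 365 - 6375 - 375)*(-1/16234) = 77*(-1/23367) - 13320*(-1/16234) = -77/23367 + 6660/8117 = 154999211/189669939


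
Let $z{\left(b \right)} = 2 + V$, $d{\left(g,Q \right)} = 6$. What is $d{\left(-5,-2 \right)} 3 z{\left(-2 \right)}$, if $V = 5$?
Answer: $126$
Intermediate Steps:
$z{\left(b \right)} = 7$ ($z{\left(b \right)} = 2 + 5 = 7$)
$d{\left(-5,-2 \right)} 3 z{\left(-2 \right)} = 6 \cdot 3 \cdot 7 = 18 \cdot 7 = 126$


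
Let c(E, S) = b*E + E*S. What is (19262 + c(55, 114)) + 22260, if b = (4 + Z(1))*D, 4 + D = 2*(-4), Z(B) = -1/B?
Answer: 45812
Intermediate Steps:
D = -12 (D = -4 + 2*(-4) = -4 - 8 = -12)
b = -36 (b = (4 - 1/1)*(-12) = (4 - 1*1)*(-12) = (4 - 1)*(-12) = 3*(-12) = -36)
c(E, S) = -36*E + E*S
(19262 + c(55, 114)) + 22260 = (19262 + 55*(-36 + 114)) + 22260 = (19262 + 55*78) + 22260 = (19262 + 4290) + 22260 = 23552 + 22260 = 45812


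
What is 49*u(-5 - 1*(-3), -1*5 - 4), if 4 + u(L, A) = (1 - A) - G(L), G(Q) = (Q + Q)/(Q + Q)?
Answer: 245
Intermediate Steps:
G(Q) = 1 (G(Q) = (2*Q)/((2*Q)) = (2*Q)*(1/(2*Q)) = 1)
u(L, A) = -4 - A (u(L, A) = -4 + ((1 - A) - 1*1) = -4 + ((1 - A) - 1) = -4 - A)
49*u(-5 - 1*(-3), -1*5 - 4) = 49*(-4 - (-1*5 - 4)) = 49*(-4 - (-5 - 4)) = 49*(-4 - 1*(-9)) = 49*(-4 + 9) = 49*5 = 245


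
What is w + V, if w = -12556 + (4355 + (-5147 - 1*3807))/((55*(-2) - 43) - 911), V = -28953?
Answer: -6308711/152 ≈ -41505.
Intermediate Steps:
w = -1907855/152 (w = -12556 + (4355 + (-5147 - 3807))/((-110 - 43) - 911) = -12556 + (4355 - 8954)/(-153 - 911) = -12556 - 4599/(-1064) = -12556 - 4599*(-1/1064) = -12556 + 657/152 = -1907855/152 ≈ -12552.)
w + V = -1907855/152 - 28953 = -6308711/152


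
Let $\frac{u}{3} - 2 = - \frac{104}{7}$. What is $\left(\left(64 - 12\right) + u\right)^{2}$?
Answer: $\frac{8836}{49} \approx 180.33$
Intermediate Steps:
$u = - \frac{270}{7}$ ($u = 6 + 3 \left(- \frac{104}{7}\right) = 6 - \frac{312}{7} = - \frac{270}{7} \approx -38.571$)
$\left(\left(64 - 12\right) + u\right)^{2} = \left(\left(64 - 12\right) - \frac{270}{7}\right)^{2} = \left(52 - \frac{270}{7}\right)^{2} = \left(\frac{94}{7}\right)^{2} = \frac{8836}{49}$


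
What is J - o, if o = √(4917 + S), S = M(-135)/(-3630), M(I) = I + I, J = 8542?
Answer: 8542 - √594966/11 ≈ 8471.9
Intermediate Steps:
M(I) = 2*I
S = 9/121 (S = (2*(-135))/(-3630) = -270*(-1/3630) = 9/121 ≈ 0.074380)
o = √594966/11 (o = √(4917 + 9/121) = √(594966/121) = √594966/11 ≈ 70.122)
J - o = 8542 - √594966/11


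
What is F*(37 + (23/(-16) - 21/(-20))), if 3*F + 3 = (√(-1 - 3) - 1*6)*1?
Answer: -8787/80 + 2929*I/120 ≈ -109.84 + 24.408*I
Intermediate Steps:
F = -3 + 2*I/3 (F = -1 + ((√(-1 - 3) - 1*6)*1)/3 = -1 + ((√(-4) - 6)*1)/3 = -1 + ((2*I - 6)*1)/3 = -1 + ((-6 + 2*I)*1)/3 = -1 + (-6 + 2*I)/3 = -1 + (-2 + 2*I/3) = -3 + 2*I/3 ≈ -3.0 + 0.66667*I)
F*(37 + (23/(-16) - 21/(-20))) = (-3 + 2*I/3)*(37 + (23/(-16) - 21/(-20))) = (-3 + 2*I/3)*(37 + (23*(-1/16) - 21*(-1/20))) = (-3 + 2*I/3)*(37 + (-23/16 + 21/20)) = (-3 + 2*I/3)*(37 - 31/80) = (-3 + 2*I/3)*(2929/80) = -8787/80 + 2929*I/120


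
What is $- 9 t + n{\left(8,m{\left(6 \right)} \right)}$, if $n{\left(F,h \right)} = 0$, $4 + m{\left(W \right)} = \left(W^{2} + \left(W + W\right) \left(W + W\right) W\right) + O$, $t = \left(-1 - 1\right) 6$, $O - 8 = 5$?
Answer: $108$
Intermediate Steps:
$O = 13$ ($O = 8 + 5 = 13$)
$t = -12$ ($t = \left(-2\right) 6 = -12$)
$m{\left(W \right)} = 9 + W^{2} + 4 W^{3}$ ($m{\left(W \right)} = -4 + \left(\left(W^{2} + \left(W + W\right) \left(W + W\right) W\right) + 13\right) = -4 + \left(\left(W^{2} + 2 W 2 W W\right) + 13\right) = -4 + \left(\left(W^{2} + 4 W^{2} W\right) + 13\right) = -4 + \left(\left(W^{2} + 4 W^{3}\right) + 13\right) = -4 + \left(13 + W^{2} + 4 W^{3}\right) = 9 + W^{2} + 4 W^{3}$)
$- 9 t + n{\left(8,m{\left(6 \right)} \right)} = \left(-9\right) \left(-12\right) + 0 = 108 + 0 = 108$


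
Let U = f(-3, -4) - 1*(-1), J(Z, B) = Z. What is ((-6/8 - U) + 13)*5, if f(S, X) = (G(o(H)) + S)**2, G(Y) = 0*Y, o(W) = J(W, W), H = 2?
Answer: 45/4 ≈ 11.250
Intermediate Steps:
o(W) = W
G(Y) = 0
f(S, X) = S**2 (f(S, X) = (0 + S)**2 = S**2)
U = 10 (U = (-3)**2 - 1*(-1) = 9 + 1 = 10)
((-6/8 - U) + 13)*5 = ((-6/8 - 1*10) + 13)*5 = ((-6*1/8 - 10) + 13)*5 = ((-3/4 - 10) + 13)*5 = (-43/4 + 13)*5 = (9/4)*5 = 45/4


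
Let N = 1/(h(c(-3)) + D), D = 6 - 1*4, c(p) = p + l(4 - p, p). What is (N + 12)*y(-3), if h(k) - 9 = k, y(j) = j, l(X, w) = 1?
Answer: -109/3 ≈ -36.333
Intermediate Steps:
c(p) = 1 + p (c(p) = p + 1 = 1 + p)
D = 2 (D = 6 - 4 = 2)
h(k) = 9 + k
N = ⅑ (N = 1/((9 + (1 - 3)) + 2) = 1/((9 - 2) + 2) = 1/(7 + 2) = 1/9 = ⅑ ≈ 0.11111)
(N + 12)*y(-3) = (⅑ + 12)*(-3) = (109/9)*(-3) = -109/3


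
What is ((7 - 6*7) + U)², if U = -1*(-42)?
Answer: 49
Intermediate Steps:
U = 42
((7 - 6*7) + U)² = ((7 - 6*7) + 42)² = ((7 - 42) + 42)² = (-35 + 42)² = 7² = 49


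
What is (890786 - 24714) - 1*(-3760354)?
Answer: 4626426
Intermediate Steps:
(890786 - 24714) - 1*(-3760354) = 866072 + 3760354 = 4626426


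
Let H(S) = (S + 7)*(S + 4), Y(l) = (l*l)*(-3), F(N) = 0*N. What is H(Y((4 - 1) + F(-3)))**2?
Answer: 211600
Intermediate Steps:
F(N) = 0
Y(l) = -3*l**2 (Y(l) = l**2*(-3) = -3*l**2)
H(S) = (4 + S)*(7 + S) (H(S) = (7 + S)*(4 + S) = (4 + S)*(7 + S))
H(Y((4 - 1) + F(-3)))**2 = (28 + (-3*((4 - 1) + 0)**2)**2 + 11*(-3*((4 - 1) + 0)**2))**2 = (28 + (-3*(3 + 0)**2)**2 + 11*(-3*(3 + 0)**2))**2 = (28 + (-3*3**2)**2 + 11*(-3*3**2))**2 = (28 + (-3*9)**2 + 11*(-3*9))**2 = (28 + (-27)**2 + 11*(-27))**2 = (28 + 729 - 297)**2 = 460**2 = 211600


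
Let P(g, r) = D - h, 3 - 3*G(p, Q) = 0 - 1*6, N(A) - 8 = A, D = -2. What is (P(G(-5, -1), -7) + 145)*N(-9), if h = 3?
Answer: -140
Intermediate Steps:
N(A) = 8 + A
G(p, Q) = 3 (G(p, Q) = 1 - (0 - 1*6)/3 = 1 - (0 - 6)/3 = 1 - ⅓*(-6) = 1 + 2 = 3)
P(g, r) = -5 (P(g, r) = -2 - 1*3 = -2 - 3 = -5)
(P(G(-5, -1), -7) + 145)*N(-9) = (-5 + 145)*(8 - 9) = 140*(-1) = -140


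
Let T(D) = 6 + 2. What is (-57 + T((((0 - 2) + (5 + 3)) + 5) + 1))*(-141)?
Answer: 6909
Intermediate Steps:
T(D) = 8
(-57 + T((((0 - 2) + (5 + 3)) + 5) + 1))*(-141) = (-57 + 8)*(-141) = -49*(-141) = 6909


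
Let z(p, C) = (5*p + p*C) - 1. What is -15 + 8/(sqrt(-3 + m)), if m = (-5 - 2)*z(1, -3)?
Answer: -15 - 4*I*sqrt(10)/5 ≈ -15.0 - 2.5298*I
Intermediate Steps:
z(p, C) = -1 + 5*p + C*p (z(p, C) = (5*p + C*p) - 1 = -1 + 5*p + C*p)
m = -7 (m = (-5 - 2)*(-1 + 5*1 - 3*1) = -7*(-1 + 5 - 3) = -7*1 = -7)
-15 + 8/(sqrt(-3 + m)) = -15 + 8/(sqrt(-3 - 7)) = -15 + 8/(sqrt(-10)) = -15 + 8/((I*sqrt(10))) = -15 + 8*(-I*sqrt(10)/10) = -15 - 4*I*sqrt(10)/5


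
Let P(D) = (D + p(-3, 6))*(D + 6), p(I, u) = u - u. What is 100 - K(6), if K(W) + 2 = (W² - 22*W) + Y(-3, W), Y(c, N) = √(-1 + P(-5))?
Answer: 198 - I*√6 ≈ 198.0 - 2.4495*I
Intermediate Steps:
p(I, u) = 0
P(D) = D*(6 + D) (P(D) = (D + 0)*(D + 6) = D*(6 + D))
Y(c, N) = I*√6 (Y(c, N) = √(-1 - 5*(6 - 5)) = √(-1 - 5*1) = √(-1 - 5) = √(-6) = I*√6)
K(W) = -2 + W² - 22*W + I*√6 (K(W) = -2 + ((W² - 22*W) + I*√6) = -2 + (W² - 22*W + I*√6) = -2 + W² - 22*W + I*√6)
100 - K(6) = 100 - (-2 + 6² - 22*6 + I*√6) = 100 - (-2 + 36 - 132 + I*√6) = 100 - (-98 + I*√6) = 100 + (98 - I*√6) = 198 - I*√6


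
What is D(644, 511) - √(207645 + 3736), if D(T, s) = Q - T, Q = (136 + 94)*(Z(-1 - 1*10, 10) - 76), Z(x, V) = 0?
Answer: -18124 - √211381 ≈ -18584.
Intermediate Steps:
Q = -17480 (Q = (136 + 94)*(0 - 76) = 230*(-76) = -17480)
D(T, s) = -17480 - T
D(644, 511) - √(207645 + 3736) = (-17480 - 1*644) - √(207645 + 3736) = (-17480 - 644) - √211381 = -18124 - √211381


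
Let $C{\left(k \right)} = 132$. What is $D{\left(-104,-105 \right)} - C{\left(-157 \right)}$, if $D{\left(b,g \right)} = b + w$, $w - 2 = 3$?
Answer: $-231$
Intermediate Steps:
$w = 5$ ($w = 2 + 3 = 5$)
$D{\left(b,g \right)} = 5 + b$ ($D{\left(b,g \right)} = b + 5 = 5 + b$)
$D{\left(-104,-105 \right)} - C{\left(-157 \right)} = \left(5 - 104\right) - 132 = -99 - 132 = -231$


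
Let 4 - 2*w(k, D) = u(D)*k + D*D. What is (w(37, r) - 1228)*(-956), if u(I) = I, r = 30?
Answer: 2132836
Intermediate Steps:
w(k, D) = 2 - D**2/2 - D*k/2 (w(k, D) = 2 - (D*k + D*D)/2 = 2 - (D*k + D**2)/2 = 2 - (D**2 + D*k)/2 = 2 + (-D**2/2 - D*k/2) = 2 - D**2/2 - D*k/2)
(w(37, r) - 1228)*(-956) = ((2 - 1/2*30**2 - 1/2*30*37) - 1228)*(-956) = ((2 - 1/2*900 - 555) - 1228)*(-956) = ((2 - 450 - 555) - 1228)*(-956) = (-1003 - 1228)*(-956) = -2231*(-956) = 2132836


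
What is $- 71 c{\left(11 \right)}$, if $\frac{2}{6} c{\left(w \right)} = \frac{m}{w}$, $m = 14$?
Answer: $- \frac{2982}{11} \approx -271.09$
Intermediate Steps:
$c{\left(w \right)} = \frac{42}{w}$ ($c{\left(w \right)} = 3 \frac{14}{w} = \frac{42}{w}$)
$- 71 c{\left(11 \right)} = - 71 \cdot \frac{42}{11} = - 71 \cdot 42 \cdot \frac{1}{11} = \left(-71\right) \frac{42}{11} = - \frac{2982}{11}$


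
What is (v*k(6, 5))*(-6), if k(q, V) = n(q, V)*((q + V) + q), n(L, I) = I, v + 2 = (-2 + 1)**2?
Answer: 510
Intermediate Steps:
v = -1 (v = -2 + (-2 + 1)**2 = -2 + (-1)**2 = -2 + 1 = -1)
k(q, V) = V*(V + 2*q) (k(q, V) = V*((q + V) + q) = V*((V + q) + q) = V*(V + 2*q))
(v*k(6, 5))*(-6) = -5*(5 + 2*6)*(-6) = -5*(5 + 12)*(-6) = -5*17*(-6) = -1*85*(-6) = -85*(-6) = 510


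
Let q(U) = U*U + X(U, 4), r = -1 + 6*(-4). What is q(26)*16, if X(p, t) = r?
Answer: 10416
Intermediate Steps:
r = -25 (r = -1 - 24 = -25)
X(p, t) = -25
q(U) = -25 + U² (q(U) = U*U - 25 = U² - 25 = -25 + U²)
q(26)*16 = (-25 + 26²)*16 = (-25 + 676)*16 = 651*16 = 10416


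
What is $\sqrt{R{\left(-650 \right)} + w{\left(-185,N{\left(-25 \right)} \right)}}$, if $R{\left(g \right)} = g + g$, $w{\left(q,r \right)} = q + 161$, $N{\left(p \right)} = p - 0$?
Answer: $2 i \sqrt{331} \approx 36.387 i$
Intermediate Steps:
$N{\left(p \right)} = p$ ($N{\left(p \right)} = p + 0 = p$)
$w{\left(q,r \right)} = 161 + q$
$R{\left(g \right)} = 2 g$
$\sqrt{R{\left(-650 \right)} + w{\left(-185,N{\left(-25 \right)} \right)}} = \sqrt{2 \left(-650\right) + \left(161 - 185\right)} = \sqrt{-1300 - 24} = \sqrt{-1324} = 2 i \sqrt{331}$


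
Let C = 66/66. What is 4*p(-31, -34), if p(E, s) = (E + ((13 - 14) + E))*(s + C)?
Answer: 8316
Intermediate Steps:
C = 1 (C = 66*(1/66) = 1)
p(E, s) = (1 + s)*(-1 + 2*E) (p(E, s) = (E + ((13 - 14) + E))*(s + 1) = (E + (-1 + E))*(1 + s) = (-1 + 2*E)*(1 + s) = (1 + s)*(-1 + 2*E))
4*p(-31, -34) = 4*(-1 - 1*(-34) + 2*(-31) + 2*(-31)*(-34)) = 4*(-1 + 34 - 62 + 2108) = 4*2079 = 8316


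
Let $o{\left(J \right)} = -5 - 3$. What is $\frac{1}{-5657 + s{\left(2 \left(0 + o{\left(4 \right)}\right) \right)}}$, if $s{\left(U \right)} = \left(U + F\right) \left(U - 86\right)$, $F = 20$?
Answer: $- \frac{1}{6065} \approx -0.00016488$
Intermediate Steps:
$o{\left(J \right)} = -8$
$s{\left(U \right)} = \left(-86 + U\right) \left(20 + U\right)$ ($s{\left(U \right)} = \left(U + 20\right) \left(U - 86\right) = \left(20 + U\right) \left(-86 + U\right) = \left(-86 + U\right) \left(20 + U\right)$)
$\frac{1}{-5657 + s{\left(2 \left(0 + o{\left(4 \right)}\right) \right)}} = \frac{1}{-5657 - \left(1720 - 4 \left(0 - 8\right)^{2} + 66 \cdot 2 \left(0 - 8\right)\right)} = \frac{1}{-5657 - \left(1720 - 256 + 66 \cdot 2 \left(-8\right)\right)} = \frac{1}{-5657 - \left(664 - 256\right)} = \frac{1}{-5657 + \left(-1720 + 256 + 1056\right)} = \frac{1}{-5657 - 408} = \frac{1}{-6065} = - \frac{1}{6065}$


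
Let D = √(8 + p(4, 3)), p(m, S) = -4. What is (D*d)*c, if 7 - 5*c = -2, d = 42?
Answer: 756/5 ≈ 151.20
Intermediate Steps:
D = 2 (D = √(8 - 4) = √4 = 2)
c = 9/5 (c = 7/5 - ⅕*(-2) = 7/5 + ⅖ = 9/5 ≈ 1.8000)
(D*d)*c = (2*42)*(9/5) = 84*(9/5) = 756/5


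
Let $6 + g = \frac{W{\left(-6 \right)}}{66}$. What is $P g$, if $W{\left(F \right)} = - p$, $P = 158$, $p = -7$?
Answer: $- \frac{30731}{33} \approx -931.24$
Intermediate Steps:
$W{\left(F \right)} = 7$ ($W{\left(F \right)} = \left(-1\right) \left(-7\right) = 7$)
$g = - \frac{389}{66}$ ($g = -6 + \frac{7}{66} = - \frac{389}{66} \approx -5.8939$)
$P g = 158 \left(- \frac{389}{66}\right) = - \frac{30731}{33}$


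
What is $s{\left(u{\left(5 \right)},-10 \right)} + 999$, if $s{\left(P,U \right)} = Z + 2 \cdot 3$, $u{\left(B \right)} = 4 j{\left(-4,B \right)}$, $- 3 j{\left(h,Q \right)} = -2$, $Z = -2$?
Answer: $1003$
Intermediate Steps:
$j{\left(h,Q \right)} = \frac{2}{3}$ ($j{\left(h,Q \right)} = \left(- \frac{1}{3}\right) \left(-2\right) = \frac{2}{3}$)
$u{\left(B \right)} = \frac{8}{3}$ ($u{\left(B \right)} = 4 \cdot \frac{2}{3} = \frac{8}{3}$)
$s{\left(P,U \right)} = 4$ ($s{\left(P,U \right)} = -2 + 2 \cdot 3 = -2 + 6 = 4$)
$s{\left(u{\left(5 \right)},-10 \right)} + 999 = 4 + 999 = 1003$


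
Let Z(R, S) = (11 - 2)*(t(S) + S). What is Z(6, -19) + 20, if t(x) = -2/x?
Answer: -2851/19 ≈ -150.05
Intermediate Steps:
Z(R, S) = -18/S + 9*S (Z(R, S) = (11 - 2)*(-2/S + S) = 9*(S - 2/S) = -18/S + 9*S)
Z(6, -19) + 20 = (-18/(-19) + 9*(-19)) + 20 = (-18*(-1/19) - 171) + 20 = (18/19 - 171) + 20 = -3231/19 + 20 = -2851/19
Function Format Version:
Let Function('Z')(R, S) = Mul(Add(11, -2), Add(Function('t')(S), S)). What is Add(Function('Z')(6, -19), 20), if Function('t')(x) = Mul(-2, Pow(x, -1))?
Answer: Rational(-2851, 19) ≈ -150.05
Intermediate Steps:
Function('Z')(R, S) = Add(Mul(-18, Pow(S, -1)), Mul(9, S)) (Function('Z')(R, S) = Mul(Add(11, -2), Add(Mul(-2, Pow(S, -1)), S)) = Mul(9, Add(S, Mul(-2, Pow(S, -1)))) = Add(Mul(-18, Pow(S, -1)), Mul(9, S)))
Add(Function('Z')(6, -19), 20) = Add(Add(Mul(-18, Pow(-19, -1)), Mul(9, -19)), 20) = Add(Add(Mul(-18, Rational(-1, 19)), -171), 20) = Add(Add(Rational(18, 19), -171), 20) = Add(Rational(-3231, 19), 20) = Rational(-2851, 19)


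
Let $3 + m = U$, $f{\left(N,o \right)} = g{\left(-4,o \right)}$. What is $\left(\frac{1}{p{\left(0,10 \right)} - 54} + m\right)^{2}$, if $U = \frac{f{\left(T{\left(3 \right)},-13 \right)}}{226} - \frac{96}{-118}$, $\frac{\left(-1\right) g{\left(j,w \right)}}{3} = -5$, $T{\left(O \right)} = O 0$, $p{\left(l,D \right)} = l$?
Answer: $\frac{148198051225}{32403240081} \approx 4.5736$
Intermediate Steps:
$T{\left(O \right)} = 0$
$g{\left(j,w \right)} = 15$ ($g{\left(j,w \right)} = \left(-3\right) \left(-5\right) = 15$)
$f{\left(N,o \right)} = 15$
$U = \frac{11733}{13334}$ ($U = \frac{15}{226} - \frac{96}{-118} = 15 \cdot \frac{1}{226} - - \frac{48}{59} = \frac{15}{226} + \frac{48}{59} = \frac{11733}{13334} \approx 0.87993$)
$m = - \frac{28269}{13334}$ ($m = -3 + \frac{11733}{13334} = - \frac{28269}{13334} \approx -2.1201$)
$\left(\frac{1}{p{\left(0,10 \right)} - 54} + m\right)^{2} = \left(\frac{1}{0 - 54} - \frac{28269}{13334}\right)^{2} = \left(\frac{1}{-54} - \frac{28269}{13334}\right)^{2} = \left(- \frac{1}{54} - \frac{28269}{13334}\right)^{2} = \left(- \frac{384965}{180009}\right)^{2} = \frac{148198051225}{32403240081}$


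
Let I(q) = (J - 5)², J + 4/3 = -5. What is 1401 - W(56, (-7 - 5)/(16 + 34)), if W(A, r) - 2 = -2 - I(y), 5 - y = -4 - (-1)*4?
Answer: 13765/9 ≈ 1529.4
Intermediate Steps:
y = 5 (y = 5 - (-4 - (-1)*4) = 5 - (-4 - 1*(-4)) = 5 - (-4 + 4) = 5 - 1*0 = 5 + 0 = 5)
J = -19/3 (J = -4/3 - 5 = -19/3 ≈ -6.3333)
I(q) = 1156/9 (I(q) = (-19/3 - 5)² = (-34/3)² = 1156/9)
W(A, r) = -1156/9 (W(A, r) = 2 + (-2 - 1*1156/9) = 2 + (-2 - 1156/9) = 2 - 1174/9 = -1156/9)
1401 - W(56, (-7 - 5)/(16 + 34)) = 1401 - 1*(-1156/9) = 1401 + 1156/9 = 13765/9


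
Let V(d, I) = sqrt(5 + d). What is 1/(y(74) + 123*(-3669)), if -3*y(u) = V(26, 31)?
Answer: -4061583/1832939607290 + 3*sqrt(31)/1832939607290 ≈ -2.2159e-6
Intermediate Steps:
y(u) = -sqrt(31)/3 (y(u) = -sqrt(5 + 26)/3 = -sqrt(31)/3)
1/(y(74) + 123*(-3669)) = 1/(-sqrt(31)/3 + 123*(-3669)) = 1/(-sqrt(31)/3 - 451287) = 1/(-451287 - sqrt(31)/3)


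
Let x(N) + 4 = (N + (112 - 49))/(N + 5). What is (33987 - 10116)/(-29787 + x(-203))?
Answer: -2363229/2949239 ≈ -0.80130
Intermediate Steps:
x(N) = -4 + (63 + N)/(5 + N) (x(N) = -4 + (N + (112 - 49))/(N + 5) = -4 + (N + 63)/(5 + N) = -4 + (63 + N)/(5 + N))
(33987 - 10116)/(-29787 + x(-203)) = (33987 - 10116)/(-29787 + (43 - 3*(-203))/(5 - 203)) = 23871/(-29787 + (43 + 609)/(-198)) = 23871/(-29787 - 1/198*652) = 23871/(-29787 - 326/99) = 23871/(-2949239/99) = 23871*(-99/2949239) = -2363229/2949239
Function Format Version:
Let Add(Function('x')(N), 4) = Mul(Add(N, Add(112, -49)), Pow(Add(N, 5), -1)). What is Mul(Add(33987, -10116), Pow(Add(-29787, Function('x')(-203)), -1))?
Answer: Rational(-2363229, 2949239) ≈ -0.80130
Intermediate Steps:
Function('x')(N) = Add(-4, Mul(Pow(Add(5, N), -1), Add(63, N))) (Function('x')(N) = Add(-4, Mul(Add(N, Add(112, -49)), Pow(Add(N, 5), -1))) = Add(-4, Mul(Add(N, 63), Pow(Add(5, N), -1))) = Add(-4, Mul(Add(63, N), Pow(Add(5, N), -1))) = Add(-4, Mul(Pow(Add(5, N), -1), Add(63, N))))
Mul(Add(33987, -10116), Pow(Add(-29787, Function('x')(-203)), -1)) = Mul(Add(33987, -10116), Pow(Add(-29787, Mul(Pow(Add(5, -203), -1), Add(43, Mul(-3, -203)))), -1)) = Mul(23871, Pow(Add(-29787, Mul(Pow(-198, -1), Add(43, 609))), -1)) = Mul(23871, Pow(Add(-29787, Mul(Rational(-1, 198), 652)), -1)) = Mul(23871, Pow(Add(-29787, Rational(-326, 99)), -1)) = Mul(23871, Pow(Rational(-2949239, 99), -1)) = Mul(23871, Rational(-99, 2949239)) = Rational(-2363229, 2949239)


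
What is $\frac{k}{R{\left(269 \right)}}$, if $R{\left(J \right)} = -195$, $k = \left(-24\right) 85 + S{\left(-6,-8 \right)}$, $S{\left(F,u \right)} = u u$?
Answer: $\frac{152}{15} \approx 10.133$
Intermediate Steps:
$S{\left(F,u \right)} = u^{2}$
$k = -1976$ ($k = \left(-24\right) 85 + \left(-8\right)^{2} = -2040 + 64 = -1976$)
$\frac{k}{R{\left(269 \right)}} = - \frac{1976}{-195} = \left(-1976\right) \left(- \frac{1}{195}\right) = \frac{152}{15}$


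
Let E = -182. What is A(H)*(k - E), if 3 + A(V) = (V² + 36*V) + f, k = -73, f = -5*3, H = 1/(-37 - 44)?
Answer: -13190417/6561 ≈ -2010.4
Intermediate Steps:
H = -1/81 (H = 1/(-81) = -1/81 ≈ -0.012346)
f = -15
A(V) = -18 + V² + 36*V (A(V) = -3 + ((V² + 36*V) - 15) = -3 + (-15 + V² + 36*V) = -18 + V² + 36*V)
A(H)*(k - E) = (-18 + (-1/81)² + 36*(-1/81))*(-73 - 1*(-182)) = (-18 + 1/6561 - 4/9)*(-73 + 182) = -121013/6561*109 = -13190417/6561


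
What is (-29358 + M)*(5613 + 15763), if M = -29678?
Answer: -1261953536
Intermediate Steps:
(-29358 + M)*(5613 + 15763) = (-29358 - 29678)*(5613 + 15763) = -59036*21376 = -1261953536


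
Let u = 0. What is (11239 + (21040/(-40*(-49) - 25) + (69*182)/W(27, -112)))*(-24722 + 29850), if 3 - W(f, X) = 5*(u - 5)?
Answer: 23215843124/387 ≈ 5.9989e+7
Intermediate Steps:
W(f, X) = 28 (W(f, X) = 3 - 5*(0 - 5) = 3 - 5*(-5) = 3 - 1*(-25) = 3 + 25 = 28)
(11239 + (21040/(-40*(-49) - 25) + (69*182)/W(27, -112)))*(-24722 + 29850) = (11239 + (21040/(-40*(-49) - 25) + (69*182)/28))*(-24722 + 29850) = (11239 + (21040/(1960 - 25) + 12558*(1/28)))*5128 = (11239 + (21040/1935 + 897/2))*5128 = (11239 + (21040*(1/1935) + 897/2))*5128 = (11239 + (4208/387 + 897/2))*5128 = (11239 + 355555/774)*5128 = (9054541/774)*5128 = 23215843124/387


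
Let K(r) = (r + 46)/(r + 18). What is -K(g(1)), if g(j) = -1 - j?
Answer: -11/4 ≈ -2.7500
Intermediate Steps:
K(r) = (46 + r)/(18 + r)
-K(g(1)) = -(46 + (-1 - 1*1))/(18 + (-1 - 1*1)) = -(46 + (-1 - 1))/(18 + (-1 - 1)) = -(46 - 2)/(18 - 2) = -44/16 = -1*11/4 = -11/4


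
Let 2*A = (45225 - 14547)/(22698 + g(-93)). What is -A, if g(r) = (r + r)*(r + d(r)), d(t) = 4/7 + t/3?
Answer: -35791/106530 ≈ -0.33597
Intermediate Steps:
d(t) = 4/7 + t/3 (d(t) = 4*(⅐) + t*(⅓) = 4/7 + t/3)
g(r) = 2*r*(4/7 + 4*r/3) (g(r) = (r + r)*(r + (4/7 + r/3)) = (2*r)*(4/7 + 4*r/3) = 2*r*(4/7 + 4*r/3))
A = 35791/106530 (A = ((45225 - 14547)/(22698 + (8/21)*(-93)*(3 + 7*(-93))))/2 = (30678/(22698 + (8/21)*(-93)*(3 - 651)))/2 = (30678/(22698 + (8/21)*(-93)*(-648)))/2 = (30678/(22698 + 160704/7))/2 = (30678/(319590/7))/2 = (30678*(7/319590))/2 = (½)*(35791/53265) = 35791/106530 ≈ 0.33597)
-A = -1*35791/106530 = -35791/106530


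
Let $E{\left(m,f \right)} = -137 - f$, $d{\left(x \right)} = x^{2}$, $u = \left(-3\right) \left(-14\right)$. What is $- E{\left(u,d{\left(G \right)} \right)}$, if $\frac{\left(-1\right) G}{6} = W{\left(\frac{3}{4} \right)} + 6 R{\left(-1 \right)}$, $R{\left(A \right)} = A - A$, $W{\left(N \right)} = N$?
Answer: $\frac{629}{4} \approx 157.25$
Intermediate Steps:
$R{\left(A \right)} = 0$
$u = 42$
$G = - \frac{9}{2}$ ($G = - 6 \left(\frac{3}{4} + 6 \cdot 0\right) = - 6 \left(3 \cdot \frac{1}{4} + 0\right) = - 6 \left(\frac{3}{4} + 0\right) = \left(-6\right) \frac{3}{4} = - \frac{9}{2} \approx -4.5$)
$- E{\left(u,d{\left(G \right)} \right)} = - (-137 - \left(- \frac{9}{2}\right)^{2}) = - (-137 - \frac{81}{4}) = \left(-1\right) \left(- \frac{629}{4}\right) = \frac{629}{4}$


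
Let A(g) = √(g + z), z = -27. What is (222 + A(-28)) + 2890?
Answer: 3112 + I*√55 ≈ 3112.0 + 7.4162*I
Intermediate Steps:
A(g) = √(-27 + g) (A(g) = √(g - 27) = √(-27 + g))
(222 + A(-28)) + 2890 = (222 + √(-27 - 28)) + 2890 = (222 + √(-55)) + 2890 = (222 + I*√55) + 2890 = 3112 + I*√55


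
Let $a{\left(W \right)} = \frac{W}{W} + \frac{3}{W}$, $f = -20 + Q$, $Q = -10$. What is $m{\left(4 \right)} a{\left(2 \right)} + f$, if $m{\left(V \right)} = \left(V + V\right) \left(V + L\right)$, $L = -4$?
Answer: $-30$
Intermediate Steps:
$m{\left(V \right)} = 2 V \left(-4 + V\right)$ ($m{\left(V \right)} = \left(V + V\right) \left(V - 4\right) = 2 V \left(-4 + V\right)$)
$f = -30$ ($f = -20 - 10 = -30$)
$a{\left(W \right)} = 1 + \frac{3}{W}$
$m{\left(4 \right)} a{\left(2 \right)} + f = 2 \cdot 4 \left(-4 + 4\right) \frac{3 + 2}{2} - 30 = 2 \cdot 4 \cdot 0 \cdot \frac{1}{2} \cdot 5 - 30 = 0 \cdot \frac{5}{2} - 30 = 0 - 30 = -30$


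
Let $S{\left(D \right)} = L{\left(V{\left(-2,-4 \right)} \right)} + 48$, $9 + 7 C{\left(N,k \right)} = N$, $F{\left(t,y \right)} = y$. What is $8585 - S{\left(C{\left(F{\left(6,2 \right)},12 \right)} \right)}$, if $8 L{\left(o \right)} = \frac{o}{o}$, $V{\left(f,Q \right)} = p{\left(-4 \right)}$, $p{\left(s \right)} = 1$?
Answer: $\frac{68295}{8} \approx 8536.9$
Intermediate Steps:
$V{\left(f,Q \right)} = 1$
$L{\left(o \right)} = \frac{1}{8}$ ($L{\left(o \right)} = \frac{o \frac{1}{o}}{8} = \frac{1}{8} \cdot 1 = \frac{1}{8}$)
$C{\left(N,k \right)} = - \frac{9}{7} + \frac{N}{7}$
$S{\left(D \right)} = \frac{385}{8}$ ($S{\left(D \right)} = \frac{1}{8} + 48 = \frac{385}{8}$)
$8585 - S{\left(C{\left(F{\left(6,2 \right)},12 \right)} \right)} = 8585 - \frac{385}{8} = \frac{68295}{8}$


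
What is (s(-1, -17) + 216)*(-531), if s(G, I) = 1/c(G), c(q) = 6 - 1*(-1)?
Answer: -803403/7 ≈ -1.1477e+5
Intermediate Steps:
c(q) = 7 (c(q) = 6 + 1 = 7)
s(G, I) = 1/7
(s(-1, -17) + 216)*(-531) = (1/7 + 216)*(-531) = (1513/7)*(-531) = -803403/7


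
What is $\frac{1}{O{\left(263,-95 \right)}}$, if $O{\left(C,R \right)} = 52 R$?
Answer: $- \frac{1}{4940} \approx -0.00020243$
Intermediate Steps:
$\frac{1}{O{\left(263,-95 \right)}} = \frac{1}{52 \left(-95\right)} = \frac{1}{-4940} = - \frac{1}{4940}$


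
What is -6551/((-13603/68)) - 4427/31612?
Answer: 14021913935/430018036 ≈ 32.608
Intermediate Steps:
-6551/((-13603/68)) - 4427/31612 = -6551/((-13603/68)) - 4427*1/31612 = -6551/((-223*61/68)) - 4427/31612 = -6551/(-13603/68) - 4427/31612 = -6551*(-68/13603) - 4427/31612 = 445468/13603 - 4427/31612 = 14021913935/430018036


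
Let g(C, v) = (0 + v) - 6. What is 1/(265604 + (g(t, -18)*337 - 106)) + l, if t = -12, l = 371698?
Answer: 95678782181/257410 ≈ 3.7170e+5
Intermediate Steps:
g(C, v) = -6 + v (g(C, v) = v - 6 = -6 + v)
1/(265604 + (g(t, -18)*337 - 106)) + l = 1/(265604 + ((-6 - 18)*337 - 106)) + 371698 = 1/(265604 + (-24*337 - 106)) + 371698 = 1/(265604 + (-8088 - 106)) + 371698 = 1/(265604 - 8194) + 371698 = 1/257410 + 371698 = 95678782181/257410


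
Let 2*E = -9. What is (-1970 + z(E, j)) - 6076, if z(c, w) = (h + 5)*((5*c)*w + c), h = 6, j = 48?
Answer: -39951/2 ≈ -19976.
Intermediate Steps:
E = -9/2 (E = (½)*(-9) = -9/2 ≈ -4.5000)
z(c, w) = 11*c + 55*c*w (z(c, w) = (6 + 5)*((5*c)*w + c) = 11*(5*c*w + c) = 11*(c + 5*c*w) = 11*c + 55*c*w)
(-1970 + z(E, j)) - 6076 = (-1970 + 11*(-9/2)*(1 + 5*48)) - 6076 = (-1970 + 11*(-9/2)*(1 + 240)) - 6076 = (-1970 + 11*(-9/2)*241) - 6076 = (-1970 - 23859/2) - 6076 = -27799/2 - 6076 = -39951/2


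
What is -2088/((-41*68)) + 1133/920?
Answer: 1269941/641240 ≈ 1.9804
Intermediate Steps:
-2088/((-41*68)) + 1133/920 = -2088/(-2788) + 1133*(1/920) = -2088*(-1/2788) + 1133/920 = 522/697 + 1133/920 = 1269941/641240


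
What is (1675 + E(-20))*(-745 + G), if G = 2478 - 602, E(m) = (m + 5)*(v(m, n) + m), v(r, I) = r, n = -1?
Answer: 2573025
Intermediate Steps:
E(m) = 2*m*(5 + m) (E(m) = (m + 5)*(m + m) = (5 + m)*(2*m) = 2*m*(5 + m))
G = 1876
(1675 + E(-20))*(-745 + G) = (1675 + 2*(-20)*(5 - 20))*(-745 + 1876) = (1675 + 2*(-20)*(-15))*1131 = (1675 + 600)*1131 = 2275*1131 = 2573025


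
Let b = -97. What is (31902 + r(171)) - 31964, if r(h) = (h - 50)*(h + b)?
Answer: 8892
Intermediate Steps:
r(h) = (-97 + h)*(-50 + h) (r(h) = (h - 50)*(h - 97) = (-50 + h)*(-97 + h) = (-97 + h)*(-50 + h))
(31902 + r(171)) - 31964 = (31902 + (4850 + 171² - 147*171)) - 31964 = (31902 + (4850 + 29241 - 25137)) - 31964 = (31902 + 8954) - 31964 = 40856 - 31964 = 8892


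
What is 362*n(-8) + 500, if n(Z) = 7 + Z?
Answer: 138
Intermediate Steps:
362*n(-8) + 500 = 362*(7 - 8) + 500 = 362*(-1) + 500 = -362 + 500 = 138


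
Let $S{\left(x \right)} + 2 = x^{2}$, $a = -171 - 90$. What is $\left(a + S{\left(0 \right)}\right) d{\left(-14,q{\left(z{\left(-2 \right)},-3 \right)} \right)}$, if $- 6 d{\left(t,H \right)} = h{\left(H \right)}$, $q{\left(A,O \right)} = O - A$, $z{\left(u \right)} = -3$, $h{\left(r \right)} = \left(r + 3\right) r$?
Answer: $0$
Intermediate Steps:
$h{\left(r \right)} = r \left(3 + r\right)$ ($h{\left(r \right)} = \left(3 + r\right) r = r \left(3 + r\right)$)
$a = -261$
$d{\left(t,H \right)} = - \frac{H \left(3 + H\right)}{6}$
$S{\left(x \right)} = -2 + x^{2}$
$\left(a + S{\left(0 \right)}\right) d{\left(-14,q{\left(z{\left(-2 \right)},-3 \right)} \right)} = \left(-261 - \left(2 - 0^{2}\right)\right) \left(- \frac{\left(-3 - -3\right) \left(3 - 0\right)}{6}\right) = \left(-261 + \left(-2 + 0\right)\right) \left(- \frac{\left(-3 + 3\right) \left(3 + \left(-3 + 3\right)\right)}{6}\right) = \left(-261 - 2\right) \left(\left(- \frac{1}{6}\right) 0 \left(3 + 0\right)\right) = - 263 \left(\left(- \frac{1}{6}\right) 0 \cdot 3\right) = \left(-263\right) 0 = 0$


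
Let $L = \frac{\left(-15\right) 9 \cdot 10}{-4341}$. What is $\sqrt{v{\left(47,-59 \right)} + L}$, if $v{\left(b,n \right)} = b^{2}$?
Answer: $\frac{\sqrt{4625875231}}{1447} \approx 47.003$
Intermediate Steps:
$L = \frac{450}{1447}$ ($L = \left(-135\right) 10 \left(- \frac{1}{4341}\right) = \left(-1350\right) \left(- \frac{1}{4341}\right) = \frac{450}{1447} \approx 0.31099$)
$\sqrt{v{\left(47,-59 \right)} + L} = \sqrt{47^{2} + \frac{450}{1447}} = \sqrt{2209 + \frac{450}{1447}} = \sqrt{\frac{3196873}{1447}} = \frac{\sqrt{4625875231}}{1447}$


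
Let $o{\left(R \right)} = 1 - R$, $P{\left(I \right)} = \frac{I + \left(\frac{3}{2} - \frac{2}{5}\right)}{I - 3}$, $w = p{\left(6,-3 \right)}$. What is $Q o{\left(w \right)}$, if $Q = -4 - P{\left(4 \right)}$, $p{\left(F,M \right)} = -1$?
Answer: $- \frac{91}{5} \approx -18.2$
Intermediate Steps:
$w = -1$
$P{\left(I \right)} = \frac{\frac{11}{10} + I}{-3 + I}$ ($P{\left(I \right)} = \frac{I + \left(3 \cdot \frac{1}{2} - \frac{2}{5}\right)}{-3 + I} = \frac{I + \left(\frac{3}{2} - \frac{2}{5}\right)}{-3 + I} = \frac{I + \frac{11}{10}}{-3 + I} = \frac{\frac{11}{10} + I}{-3 + I}$)
$Q = - \frac{91}{10}$ ($Q = -4 - \frac{\frac{11}{10} + 4}{-3 + 4} = -4 - 1^{-1} \cdot \frac{51}{10} = -4 - 1 \cdot \frac{51}{10} = -4 - \frac{51}{10} = - \frac{91}{10} \approx -9.1$)
$Q o{\left(w \right)} = - \frac{91 \left(1 - -1\right)}{10} = - \frac{91 \left(1 + 1\right)}{10} = \left(- \frac{91}{10}\right) 2 = - \frac{91}{5}$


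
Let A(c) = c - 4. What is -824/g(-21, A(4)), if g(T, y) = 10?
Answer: -412/5 ≈ -82.400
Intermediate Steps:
A(c) = -4 + c
-824/g(-21, A(4)) = -824/10 = -824*⅒ = -412/5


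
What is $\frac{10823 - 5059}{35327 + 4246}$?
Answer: $\frac{5764}{39573} \approx 0.14565$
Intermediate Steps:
$\frac{10823 - 5059}{35327 + 4246} = \frac{5764}{39573}$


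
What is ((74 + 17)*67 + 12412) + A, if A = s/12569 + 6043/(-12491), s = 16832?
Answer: 2906035799956/156999379 ≈ 18510.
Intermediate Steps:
A = 134294045/156999379 (A = 16832/12569 + 6043/(-12491) = 16832*(1/12569) + 6043*(-1/12491) = 16832/12569 - 6043/12491 = 134294045/156999379 ≈ 0.85538)
((74 + 17)*67 + 12412) + A = ((74 + 17)*67 + 12412) + 134294045/156999379 = (91*67 + 12412) + 134294045/156999379 = (6097 + 12412) + 134294045/156999379 = 18509 + 134294045/156999379 = 2906035799956/156999379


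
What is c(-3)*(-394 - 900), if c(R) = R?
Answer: 3882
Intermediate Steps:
c(-3)*(-394 - 900) = -3*(-394 - 900) = -3*(-1294) = 3882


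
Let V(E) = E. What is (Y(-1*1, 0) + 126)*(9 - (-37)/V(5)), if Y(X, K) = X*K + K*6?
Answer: 10332/5 ≈ 2066.4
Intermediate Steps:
Y(X, K) = 6*K + K*X (Y(X, K) = K*X + 6*K = 6*K + K*X)
(Y(-1*1, 0) + 126)*(9 - (-37)/V(5)) = (0*(6 - 1*1) + 126)*(9 - (-37)/5) = (0*(6 - 1) + 126)*(9 - (-37)/5) = (0*5 + 126)*(9 - 1*(-37/5)) = (0 + 126)*(9 + 37/5) = 126*(82/5) = 10332/5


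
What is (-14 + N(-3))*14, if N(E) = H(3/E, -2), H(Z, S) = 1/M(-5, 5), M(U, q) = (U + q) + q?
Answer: -966/5 ≈ -193.20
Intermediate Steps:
M(U, q) = U + 2*q
H(Z, S) = ⅕ (H(Z, S) = 1/(-5 + 2*5) = 1/(-5 + 10) = 1/5 = ⅕)
N(E) = ⅕
(-14 + N(-3))*14 = (-14 + ⅕)*14 = -69/5*14 = -966/5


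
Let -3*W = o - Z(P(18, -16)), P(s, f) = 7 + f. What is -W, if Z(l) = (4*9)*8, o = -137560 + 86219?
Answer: -51629/3 ≈ -17210.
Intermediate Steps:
o = -51341
Z(l) = 288 (Z(l) = 36*8 = 288)
W = 51629/3 (W = -(-51341 - 1*288)/3 = -(-51341 - 288)/3 = -1/3*(-51629) = 51629/3 ≈ 17210.)
-W = -1*51629/3 = -51629/3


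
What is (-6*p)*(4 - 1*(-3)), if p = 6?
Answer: -252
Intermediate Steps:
(-6*p)*(4 - 1*(-3)) = (-6*6)*(4 - 1*(-3)) = -36*(4 + 3) = -36*7 = -252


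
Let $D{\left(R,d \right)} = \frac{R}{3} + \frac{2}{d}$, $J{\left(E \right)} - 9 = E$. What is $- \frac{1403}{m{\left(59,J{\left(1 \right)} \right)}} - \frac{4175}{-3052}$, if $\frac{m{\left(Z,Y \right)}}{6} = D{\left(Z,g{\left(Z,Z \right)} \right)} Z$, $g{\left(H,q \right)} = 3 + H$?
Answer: $\frac{192448541}{164942288} \approx 1.1668$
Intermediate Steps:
$J{\left(E \right)} = 9 + E$
$D{\left(R,d \right)} = \frac{2}{d} + \frac{R}{3}$ ($D{\left(R,d \right)} = R \frac{1}{3} + \frac{2}{d} = \frac{R}{3} + \frac{2}{d} = \frac{2}{d} + \frac{R}{3}$)
$m{\left(Z,Y \right)} = 6 Z \left(\frac{2}{3 + Z} + \frac{Z}{3}\right)$ ($m{\left(Z,Y \right)} = 6 \left(\frac{2}{3 + Z} + \frac{Z}{3}\right) Z = 6 Z \left(\frac{2}{3 + Z} + \frac{Z}{3}\right)$)
$- \frac{1403}{m{\left(59,J{\left(1 \right)} \right)}} - \frac{4175}{-3052} = - \frac{1403}{2 \cdot 59 \frac{1}{3 + 59} \left(6 + 59 \left(3 + 59\right)\right)} - \frac{4175}{-3052} = - \frac{1403}{2 \cdot 59 \cdot \frac{1}{62} \left(6 + 59 \cdot 62\right)} - - \frac{4175}{3052} = - \frac{1403}{2 \cdot 59 \cdot \frac{1}{62} \left(6 + 3658\right)} + \frac{4175}{3052} = - \frac{1403}{2 \cdot 59 \cdot \frac{1}{62} \cdot 3664} + \frac{4175}{3052} = - \frac{1403}{\frac{216176}{31}} + \frac{4175}{3052} = \left(-1403\right) \frac{31}{216176} + \frac{4175}{3052} = - \frac{43493}{216176} + \frac{4175}{3052} = \frac{192448541}{164942288}$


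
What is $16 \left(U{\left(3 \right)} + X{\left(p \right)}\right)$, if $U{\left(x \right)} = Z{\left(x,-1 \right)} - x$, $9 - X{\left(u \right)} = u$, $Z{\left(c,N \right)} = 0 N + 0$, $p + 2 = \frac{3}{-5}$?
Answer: $\frac{688}{5} \approx 137.6$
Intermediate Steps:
$p = - \frac{13}{5}$ ($p = -2 + \frac{3}{-5} = -2 + 3 \left(- \frac{1}{5}\right) = -2 - \frac{3}{5} = - \frac{13}{5} \approx -2.6$)
$Z{\left(c,N \right)} = 0$ ($Z{\left(c,N \right)} = 0 + 0 = 0$)
$X{\left(u \right)} = 9 - u$
$U{\left(x \right)} = - x$ ($U{\left(x \right)} = 0 - x = - x$)
$16 \left(U{\left(3 \right)} + X{\left(p \right)}\right) = 16 \left(\left(-1\right) 3 + \left(9 - - \frac{13}{5}\right)\right) = 16 \left(-3 + \left(9 + \frac{13}{5}\right)\right) = 16 \left(-3 + \frac{58}{5}\right) = 16 \cdot \frac{43}{5} = \frac{688}{5}$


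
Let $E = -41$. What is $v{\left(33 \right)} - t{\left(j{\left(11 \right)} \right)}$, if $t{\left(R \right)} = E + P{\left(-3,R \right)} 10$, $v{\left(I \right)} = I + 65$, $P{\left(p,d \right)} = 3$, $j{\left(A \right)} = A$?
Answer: $109$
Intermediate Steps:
$v{\left(I \right)} = 65 + I$
$t{\left(R \right)} = -11$ ($t{\left(R \right)} = -41 + 3 \cdot 10 = -41 + 30 = -11$)
$v{\left(33 \right)} - t{\left(j{\left(11 \right)} \right)} = \left(65 + 33\right) - -11 = 98 + 11 = 109$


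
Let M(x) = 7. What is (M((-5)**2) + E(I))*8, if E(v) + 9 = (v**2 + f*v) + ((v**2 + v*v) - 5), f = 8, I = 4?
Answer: 584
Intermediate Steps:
E(v) = -14 + 3*v**2 + 8*v (E(v) = -9 + ((v**2 + 8*v) + ((v**2 + v*v) - 5)) = -9 + ((v**2 + 8*v) + ((v**2 + v**2) - 5)) = -9 + ((v**2 + 8*v) + (2*v**2 - 5)) = -9 + ((v**2 + 8*v) + (-5 + 2*v**2)) = -9 + (-5 + 3*v**2 + 8*v) = -14 + 3*v**2 + 8*v)
(M((-5)**2) + E(I))*8 = (7 + (-14 + 3*4**2 + 8*4))*8 = (7 + (-14 + 3*16 + 32))*8 = (7 + (-14 + 48 + 32))*8 = (7 + 66)*8 = 73*8 = 584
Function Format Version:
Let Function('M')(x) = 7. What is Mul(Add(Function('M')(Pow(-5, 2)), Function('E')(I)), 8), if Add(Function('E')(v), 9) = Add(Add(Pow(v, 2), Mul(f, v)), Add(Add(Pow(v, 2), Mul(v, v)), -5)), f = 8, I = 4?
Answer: 584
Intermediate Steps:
Function('E')(v) = Add(-14, Mul(3, Pow(v, 2)), Mul(8, v)) (Function('E')(v) = Add(-9, Add(Add(Pow(v, 2), Mul(8, v)), Add(Add(Pow(v, 2), Mul(v, v)), -5))) = Add(-9, Add(Add(Pow(v, 2), Mul(8, v)), Add(Add(Pow(v, 2), Pow(v, 2)), -5))) = Add(-9, Add(Add(Pow(v, 2), Mul(8, v)), Add(Mul(2, Pow(v, 2)), -5))) = Add(-9, Add(Add(Pow(v, 2), Mul(8, v)), Add(-5, Mul(2, Pow(v, 2))))) = Add(-9, Add(-5, Mul(3, Pow(v, 2)), Mul(8, v))) = Add(-14, Mul(3, Pow(v, 2)), Mul(8, v)))
Mul(Add(Function('M')(Pow(-5, 2)), Function('E')(I)), 8) = Mul(Add(7, Add(-14, Mul(3, Pow(4, 2)), Mul(8, 4))), 8) = Mul(Add(7, Add(-14, Mul(3, 16), 32)), 8) = Mul(Add(7, Add(-14, 48, 32)), 8) = Mul(Add(7, 66), 8) = Mul(73, 8) = 584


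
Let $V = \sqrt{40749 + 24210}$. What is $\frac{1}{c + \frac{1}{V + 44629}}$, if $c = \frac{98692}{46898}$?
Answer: $\frac{768209719820344819}{1616635271470026415} + \frac{549855601 \sqrt{64959}}{4849905814410079245} \approx 0.47519$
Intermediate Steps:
$c = \frac{49346}{23449}$ ($c = 98692 \cdot \frac{1}{46898} = \frac{49346}{23449} \approx 2.1044$)
$V = \sqrt{64959} \approx 254.87$
$\frac{1}{c + \frac{1}{V + 44629}} = \frac{1}{\frac{49346}{23449} + \frac{1}{\sqrt{64959} + 44629}} = \frac{1}{\frac{49346}{23449} + \frac{1}{44629 + \sqrt{64959}}}$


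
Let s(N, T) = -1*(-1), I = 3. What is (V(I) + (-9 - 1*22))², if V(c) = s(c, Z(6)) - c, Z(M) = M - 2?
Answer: 1089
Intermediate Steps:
Z(M) = -2 + M
s(N, T) = 1
V(c) = 1 - c
(V(I) + (-9 - 1*22))² = ((1 - 1*3) + (-9 - 1*22))² = ((1 - 3) + (-9 - 22))² = (-2 - 31)² = (-33)² = 1089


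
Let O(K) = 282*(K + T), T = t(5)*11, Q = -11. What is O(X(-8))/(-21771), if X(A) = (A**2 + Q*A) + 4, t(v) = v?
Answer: -19834/7257 ≈ -2.7331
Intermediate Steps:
X(A) = 4 + A**2 - 11*A (X(A) = (A**2 - 11*A) + 4 = 4 + A**2 - 11*A)
T = 55 (T = 5*11 = 55)
O(K) = 15510 + 282*K (O(K) = 282*(K + 55) = 282*(55 + K) = 15510 + 282*K)
O(X(-8))/(-21771) = (15510 + 282*(4 + (-8)**2 - 11*(-8)))/(-21771) = (15510 + 282*(4 + 64 + 88))*(-1/21771) = (15510 + 282*156)*(-1/21771) = (15510 + 43992)*(-1/21771) = 59502*(-1/21771) = -19834/7257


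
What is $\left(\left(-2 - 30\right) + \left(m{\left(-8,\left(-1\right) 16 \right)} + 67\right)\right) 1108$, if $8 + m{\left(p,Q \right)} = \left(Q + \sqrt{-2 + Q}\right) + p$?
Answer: $3324 + 3324 i \sqrt{2} \approx 3324.0 + 4700.8 i$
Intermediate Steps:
$m{\left(p,Q \right)} = -8 + Q + p + \sqrt{-2 + Q}$ ($m{\left(p,Q \right)} = -8 + \left(\left(Q + \sqrt{-2 + Q}\right) + p\right) = -8 + \left(Q + p + \sqrt{-2 + Q}\right) = -8 + Q + p + \sqrt{-2 + Q}$)
$\left(\left(-2 - 30\right) + \left(m{\left(-8,\left(-1\right) 16 \right)} + 67\right)\right) 1108 = \left(\left(-2 - 30\right) + \left(\left(-8 - 16 - 8 + \sqrt{-2 - 16}\right) + 67\right)\right) 1108 = \left(-32 + \left(\left(-8 - 16 - 8 + \sqrt{-18}\right) + 67\right)\right) 1108 = \left(-32 + \left(\left(-8 - 16 - 8 + 3 i \sqrt{2}\right) + 67\right)\right) 1108 = \left(-32 + \left(\left(-32 + 3 i \sqrt{2}\right) + 67\right)\right) 1108 = \left(-32 + \left(35 + 3 i \sqrt{2}\right)\right) 1108 = \left(3 + 3 i \sqrt{2}\right) 1108 = 3324 + 3324 i \sqrt{2}$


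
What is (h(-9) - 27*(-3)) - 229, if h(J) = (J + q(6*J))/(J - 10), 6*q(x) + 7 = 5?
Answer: -8408/57 ≈ -147.51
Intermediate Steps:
q(x) = -1/3 (q(x) = -7/6 + (1/6)*5 = -7/6 + 5/6 = -1/3)
h(J) = (-1/3 + J)/(-10 + J) (h(J) = (J - 1/3)/(J - 10) = (-1/3 + J)/(-10 + J))
(h(-9) - 27*(-3)) - 229 = ((-1/3 - 9)/(-10 - 9) - 27*(-3)) - 229 = (-28/3/(-19) + 81) - 229 = (-1/19*(-28/3) + 81) - 229 = (28/57 + 81) - 229 = 4645/57 - 229 = -8408/57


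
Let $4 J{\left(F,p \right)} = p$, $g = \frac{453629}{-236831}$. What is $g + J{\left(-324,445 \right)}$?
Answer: $\frac{4503273}{41188} \approx 109.33$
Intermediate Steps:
$g = - \frac{19723}{10297}$ ($g = 453629 \left(- \frac{1}{236831}\right) = - \frac{19723}{10297} \approx -1.9154$)
$J{\left(F,p \right)} = \frac{p}{4}$
$g + J{\left(-324,445 \right)} = - \frac{19723}{10297} + \frac{1}{4} \cdot 445 = - \frac{19723}{10297} + \frac{445}{4} = \frac{4503273}{41188}$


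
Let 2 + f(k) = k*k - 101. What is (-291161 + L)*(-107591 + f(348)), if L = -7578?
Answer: -4006089990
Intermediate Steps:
f(k) = -103 + k² (f(k) = -2 + (k*k - 101) = -2 + (k² - 101) = -2 + (-101 + k²) = -103 + k²)
(-291161 + L)*(-107591 + f(348)) = (-291161 - 7578)*(-107591 + (-103 + 348²)) = -298739*(-107591 + (-103 + 121104)) = -298739*(-107591 + 121001) = -298739*13410 = -4006089990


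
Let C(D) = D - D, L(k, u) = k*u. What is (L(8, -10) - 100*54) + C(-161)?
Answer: -5480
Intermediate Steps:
C(D) = 0
(L(8, -10) - 100*54) + C(-161) = (8*(-10) - 100*54) + 0 = (-80 - 5400) + 0 = -5480 + 0 = -5480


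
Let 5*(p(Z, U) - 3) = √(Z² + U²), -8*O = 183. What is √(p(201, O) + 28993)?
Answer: √(11598400 + 30*√291017)/20 ≈ 170.40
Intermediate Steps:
O = -183/8 (O = -⅛*183 = -183/8 ≈ -22.875)
p(Z, U) = 3 + √(U² + Z²)/5 (p(Z, U) = 3 + √(Z² + U²)/5 = 3 + √(U² + Z²)/5)
√(p(201, O) + 28993) = √((3 + √((-183/8)² + 201²)/5) + 28993) = √((3 + √(33489/64 + 40401)/5) + 28993) = √((3 + √(2619153/64)/5) + 28993) = √((3 + (3*√291017/8)/5) + 28993) = √((3 + 3*√291017/40) + 28993) = √(28996 + 3*√291017/40)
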